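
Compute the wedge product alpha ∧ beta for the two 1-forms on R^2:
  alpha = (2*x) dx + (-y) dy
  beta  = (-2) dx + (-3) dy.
alpha ∧ beta = (-6*x - 2*y) dx ∧ dy

Distribute the wedge, using dx_i ∧ dx_j = -dx_j ∧ dx_i and dx_i ∧ dx_i = 0. For each pair (i, j) with i < j, the coefficient of dx_i ∧ dx_j in alpha ∧ beta is (alpha_i * beta_j - alpha_j * beta_i). Collecting: alpha ∧ beta = (-6*x - 2*y) dx ∧ dy.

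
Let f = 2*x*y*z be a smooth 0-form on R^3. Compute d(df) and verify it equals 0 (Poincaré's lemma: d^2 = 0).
d(df) = 0

Step 1: df = sum_i (∂f/∂x_i) dx_i = (2*y*z) dx + (2*x*z) dy + (2*x*y) dz.
Step 2: Apply d again. Using the 1-form formula, the coefficient of dx ∧ dy in d(df) is ∂^2 f/∂x ∂y - ∂^2 f/∂y ∂x = (2*z) - (2*z) = 0 (equality of mixed partials for smooth f).
Similarly for dx ∧ dz and dy ∧ dz — all coefficients vanish. So d(df) = 0.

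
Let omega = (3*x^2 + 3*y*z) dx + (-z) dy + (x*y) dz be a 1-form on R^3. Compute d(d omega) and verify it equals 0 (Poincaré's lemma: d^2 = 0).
d(d omega) = 0

Step 1: d omega = sum_{i<j} (∂f_j/∂x_i - ∂f_i/∂x_j) dx_i ∧ dx_j:
  coeff of dx ∧ dy: -3*z
  coeff of dx ∧ dz: -2*y
  coeff of dy ∧ dz: x + 1
Step 2: Apply d again to each 2-form coefficient. The only possible 3-form in R^3 is dx ∧ dy ∧ dz, with coefficient
  ∂(coeff of dy∧dz)/∂x - ∂(coeff of dx∧dz)/∂y + ∂(coeff of dx∧dy)/∂z
  = ∂/∂x (x + 1) - ∂/∂y (-2*y) + ∂/∂z (-3*z).
Each of these terms simplifies to sums of mixed partials that cancel in pairs. The result is 0 (by equality of mixed partials for smooth functions — Schwarz / Clairaut).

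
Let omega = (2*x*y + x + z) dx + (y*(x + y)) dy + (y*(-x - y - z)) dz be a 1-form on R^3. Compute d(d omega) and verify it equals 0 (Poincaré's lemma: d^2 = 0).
d(d omega) = 0

Step 1: d omega = sum_{i<j} (∂f_j/∂x_i - ∂f_i/∂x_j) dx_i ∧ dx_j:
  coeff of dx ∧ dy: -2*x + y
  coeff of dx ∧ dz: -y - 1
  coeff of dy ∧ dz: -x - 2*y - z
Step 2: Apply d again to each 2-form coefficient. The only possible 3-form in R^3 is dx ∧ dy ∧ dz, with coefficient
  ∂(coeff of dy∧dz)/∂x - ∂(coeff of dx∧dz)/∂y + ∂(coeff of dx∧dy)/∂z
  = ∂/∂x (-x - 2*y - z) - ∂/∂y (-y - 1) + ∂/∂z (-2*x + y).
Each of these terms simplifies to sums of mixed partials that cancel in pairs. The result is 0 (by equality of mixed partials for smooth functions — Schwarz / Clairaut).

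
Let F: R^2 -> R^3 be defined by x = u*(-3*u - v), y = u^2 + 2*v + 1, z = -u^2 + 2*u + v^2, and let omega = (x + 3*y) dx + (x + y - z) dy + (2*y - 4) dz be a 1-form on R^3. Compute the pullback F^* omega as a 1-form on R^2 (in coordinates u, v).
F^* omega = (-6*u^3 + 4*u^2*v - u*v^2 - 40*u*v - 12*u - 6*v^2 + 5*v - 4) du + (5*u^2*v - 2*u^2 - 8*u*v - 7*u + 6*v^2 + 2) dv

Using F^*(f dg) = (f ∘ F) d(g ∘ F), substitute each coordinate x_i by F_i(u, v) in f_i, and replace dx_i by d F_i = (∂F_i/∂u) du + (∂F_i/∂v) dv.
  For the x component: f_1(F) = -u*v + 6*v + 3; d F_1 = (-6*u - v) du + (-u) dv
  For the y component: f_2(F) = -u^2 - u*v - 2*u - v^2 + 2*v + 1; d F_2 = (2*u) du + (2) dv
  For the z component: f_3(F) = 2*u^2 + 4*v - 2; d F_3 = (2 - 2*u) du + (2*v) dv
Combining and collecting du, dv coefficients:
  coeff of du: -6*u^3 + 4*u^2*v - u*v^2 - 40*u*v - 12*u - 6*v^2 + 5*v - 4
  coeff of dv: 5*u^2*v - 2*u^2 - 8*u*v - 7*u + 6*v^2 + 2
F^* omega = (-6*u^3 + 4*u^2*v - u*v^2 - 40*u*v - 12*u - 6*v^2 + 5*v - 4) du + (5*u^2*v - 2*u^2 - 8*u*v - 7*u + 6*v^2 + 2) dv.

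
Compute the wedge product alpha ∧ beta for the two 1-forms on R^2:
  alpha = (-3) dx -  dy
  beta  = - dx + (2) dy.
alpha ∧ beta = (-7) dx ∧ dy

Distribute the wedge, using dx_i ∧ dx_j = -dx_j ∧ dx_i and dx_i ∧ dx_i = 0. For each pair (i, j) with i < j, the coefficient of dx_i ∧ dx_j in alpha ∧ beta is (alpha_i * beta_j - alpha_j * beta_i). Collecting: alpha ∧ beta = (-7) dx ∧ dy.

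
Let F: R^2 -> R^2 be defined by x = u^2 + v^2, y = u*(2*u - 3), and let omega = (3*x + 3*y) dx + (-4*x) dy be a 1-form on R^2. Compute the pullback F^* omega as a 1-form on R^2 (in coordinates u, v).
F^* omega = (2*u^3 - 6*u^2 - 10*u*v^2 + 12*v^2) du + (6*v*(3*u^2 - 3*u + v^2)) dv

Using F^*(f dg) = (f ∘ F) d(g ∘ F), substitute each coordinate x_i by F_i(u, v) in f_i, and replace dx_i by d F_i = (∂F_i/∂u) du + (∂F_i/∂v) dv.
  For the x component: f_1(F) = 9*u^2 - 9*u + 3*v^2; d F_1 = (2*u) du + (2*v) dv
  For the y component: f_2(F) = -4*u^2 - 4*v^2; d F_2 = (4*u - 3) du + (0) dv
Combining and collecting du, dv coefficients:
  coeff of du: 2*u^3 - 6*u^2 - 10*u*v^2 + 12*v^2
  coeff of dv: 6*v*(3*u^2 - 3*u + v^2)
F^* omega = (2*u^3 - 6*u^2 - 10*u*v^2 + 12*v^2) du + (6*v*(3*u^2 - 3*u + v^2)) dv.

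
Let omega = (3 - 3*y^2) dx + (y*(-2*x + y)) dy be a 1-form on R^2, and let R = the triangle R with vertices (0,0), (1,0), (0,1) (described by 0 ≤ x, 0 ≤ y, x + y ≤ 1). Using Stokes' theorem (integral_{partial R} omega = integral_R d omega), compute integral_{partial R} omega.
integral_(partial R) omega = 2/3

Stokes: integral_partial_R omega = integral_R d omega with d omega = (∂Q/∂x - ∂P/∂y) dx ∧ dy.
  ∂Q/∂x = -2*y
  ∂P/∂y = -6*y
  integrand = ∂Q/∂x - ∂P/∂y = 4*y.
Integrating over R: integral_0^1 integral_0^{1-x} (4*y) dy dx = 2/3.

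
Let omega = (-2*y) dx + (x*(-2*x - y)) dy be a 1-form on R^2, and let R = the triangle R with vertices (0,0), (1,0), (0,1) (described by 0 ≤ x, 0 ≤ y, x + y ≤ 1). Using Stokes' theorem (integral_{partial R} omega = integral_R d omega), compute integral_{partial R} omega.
integral_(partial R) omega = 1/6

Stokes: integral_partial_R omega = integral_R d omega with d omega = (∂Q/∂x - ∂P/∂y) dx ∧ dy.
  ∂Q/∂x = -4*x - y
  ∂P/∂y = -2
  integrand = ∂Q/∂x - ∂P/∂y = -4*x - y + 2.
Integrating over R: integral_0^1 integral_0^{1-x} (-4*x - y + 2) dy dx = 1/6.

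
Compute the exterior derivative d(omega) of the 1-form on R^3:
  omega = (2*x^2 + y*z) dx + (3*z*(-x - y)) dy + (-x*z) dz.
d(omega) = (-4*z) dx ∧ dy + (-y - z) dx ∧ dz + (3*x + 3*y) dy ∧ dz

For a 1-form omega = sum_i f_i dx_i, the exterior derivative is
  d(omega) = sum_{i < j} (∂f_j/∂x_i - ∂f_i/∂x_j) dx_i ∧ dx_j.
  coefficient of dx ∧ dy: ∂f_2/∂x - ∂f_1/∂y = ∂(3*z*(-x - y))/∂x - ∂(2*x^2 + y*z)/∂y = -4*z
  coefficient of dx ∧ dz: ∂f_3/∂x - ∂f_1/∂z = ∂(-x*z)/∂x - ∂(2*x^2 + y*z)/∂z = -y - z
  coefficient of dy ∧ dz: ∂f_3/∂y - ∂f_2/∂z = ∂(-x*z)/∂y - ∂(3*z*(-x - y))/∂z = 3*x + 3*y
Assembling: d(omega) = (-4*z) dx ∧ dy + (-y - z) dx ∧ dz + (3*x + 3*y) dy ∧ dz.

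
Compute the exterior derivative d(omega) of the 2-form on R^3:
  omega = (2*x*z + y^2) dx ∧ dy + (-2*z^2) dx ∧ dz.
d(omega) = (2*x) dx ∧ dy ∧ dz

For a 2-form omega = sum_{i<j} g_{ij} dx_i ∧ dx_j, the exterior derivative is
  d(omega) = sum_{i<j} d(g_{ij}) ∧ dx_i ∧ dx_j = sum_{i<j, k} (∂g_{ij}/∂x_k) dx_k ∧ dx_i ∧ dx_j.
Expand each term, using dx_k ∧ dx_i ∧ dx_j = sgn(permutation) dx_{(a)} ∧ dx_{(b)} ∧ dx_{(c)} with (a < b < c) sorted:
  d(2*x*z + y^2) includes (∂/∂z)(2*x*z + y^2) dz = (2*x) dz, which multiplied by dx ∧ dy gives (2*x) dx ∧ dy ∧ dz
Collecting like 3-forms: d(omega) = (2*x) dx ∧ dy ∧ dz.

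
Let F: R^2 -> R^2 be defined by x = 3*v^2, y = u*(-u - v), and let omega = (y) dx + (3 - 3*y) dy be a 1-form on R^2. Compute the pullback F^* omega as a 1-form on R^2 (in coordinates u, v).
F^* omega = (-6*u^3 - 9*u^2*v - 3*u*v^2 - 6*u - 3*v) du + (3*u*(-u^2 - 3*u*v - 2*v^2 - 1)) dv

Using F^*(f dg) = (f ∘ F) d(g ∘ F), substitute each coordinate x_i by F_i(u, v) in f_i, and replace dx_i by d F_i = (∂F_i/∂u) du + (∂F_i/∂v) dv.
  For the x component: f_1(F) = u*(-u - v); d F_1 = (0) du + (6*v) dv
  For the y component: f_2(F) = 3*u^2 + 3*u*v + 3; d F_2 = (-2*u - v) du + (-u) dv
Combining and collecting du, dv coefficients:
  coeff of du: -6*u^3 - 9*u^2*v - 3*u*v^2 - 6*u - 3*v
  coeff of dv: 3*u*(-u^2 - 3*u*v - 2*v^2 - 1)
F^* omega = (-6*u^3 - 9*u^2*v - 3*u*v^2 - 6*u - 3*v) du + (3*u*(-u^2 - 3*u*v - 2*v^2 - 1)) dv.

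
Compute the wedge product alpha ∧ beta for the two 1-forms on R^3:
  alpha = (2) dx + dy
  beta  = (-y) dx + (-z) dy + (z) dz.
alpha ∧ beta = (y - 2*z) dx ∧ dy + (2*z) dx ∧ dz + (z) dy ∧ dz

Distribute the wedge, using dx_i ∧ dx_j = -dx_j ∧ dx_i and dx_i ∧ dx_i = 0. For each pair (i, j) with i < j, the coefficient of dx_i ∧ dx_j in alpha ∧ beta is (alpha_i * beta_j - alpha_j * beta_i). Collecting: alpha ∧ beta = (y - 2*z) dx ∧ dy + (2*z) dx ∧ dz + (z) dy ∧ dz.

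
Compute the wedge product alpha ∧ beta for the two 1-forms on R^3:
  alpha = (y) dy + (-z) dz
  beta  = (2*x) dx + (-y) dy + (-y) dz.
alpha ∧ beta = (-2*x*y) dx ∧ dy + (-y*(y + z)) dy ∧ dz + (2*x*z) dx ∧ dz

Distribute the wedge, using dx_i ∧ dx_j = -dx_j ∧ dx_i and dx_i ∧ dx_i = 0. For each pair (i, j) with i < j, the coefficient of dx_i ∧ dx_j in alpha ∧ beta is (alpha_i * beta_j - alpha_j * beta_i). Collecting: alpha ∧ beta = (-2*x*y) dx ∧ dy + (-y*(y + z)) dy ∧ dz + (2*x*z) dx ∧ dz.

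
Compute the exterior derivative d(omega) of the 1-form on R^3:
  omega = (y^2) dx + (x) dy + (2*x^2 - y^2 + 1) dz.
d(omega) = (1 - 2*y) dx ∧ dy + (4*x) dx ∧ dz + (-2*y) dy ∧ dz

For a 1-form omega = sum_i f_i dx_i, the exterior derivative is
  d(omega) = sum_{i < j} (∂f_j/∂x_i - ∂f_i/∂x_j) dx_i ∧ dx_j.
  coefficient of dx ∧ dy: ∂f_2/∂x - ∂f_1/∂y = ∂(x)/∂x - ∂(y^2)/∂y = 1 - 2*y
  coefficient of dx ∧ dz: ∂f_3/∂x - ∂f_1/∂z = ∂(2*x^2 - y^2 + 1)/∂x - ∂(y^2)/∂z = 4*x
  coefficient of dy ∧ dz: ∂f_3/∂y - ∂f_2/∂z = ∂(2*x^2 - y^2 + 1)/∂y - ∂(x)/∂z = -2*y
Assembling: d(omega) = (1 - 2*y) dx ∧ dy + (4*x) dx ∧ dz + (-2*y) dy ∧ dz.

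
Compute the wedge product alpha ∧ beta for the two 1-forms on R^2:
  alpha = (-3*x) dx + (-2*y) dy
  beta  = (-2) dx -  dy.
alpha ∧ beta = (3*x - 4*y) dx ∧ dy

Distribute the wedge, using dx_i ∧ dx_j = -dx_j ∧ dx_i and dx_i ∧ dx_i = 0. For each pair (i, j) with i < j, the coefficient of dx_i ∧ dx_j in alpha ∧ beta is (alpha_i * beta_j - alpha_j * beta_i). Collecting: alpha ∧ beta = (3*x - 4*y) dx ∧ dy.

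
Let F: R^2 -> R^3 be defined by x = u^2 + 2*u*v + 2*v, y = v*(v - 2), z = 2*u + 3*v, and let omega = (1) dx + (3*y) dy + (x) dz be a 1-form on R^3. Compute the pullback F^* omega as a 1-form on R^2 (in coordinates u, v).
F^* omega = (2*u^2 + 4*u*v + 2*u + 6*v) du + (3*u^2 + 6*u*v + 2*u + 6*v^3 - 18*v^2 + 18*v + 2) dv

Using F^*(f dg) = (f ∘ F) d(g ∘ F), substitute each coordinate x_i by F_i(u, v) in f_i, and replace dx_i by d F_i = (∂F_i/∂u) du + (∂F_i/∂v) dv.
  For the x component: f_1(F) = 1; d F_1 = (2*u + 2*v) du + (2*u + 2) dv
  For the y component: f_2(F) = 3*v*(v - 2); d F_2 = (0) du + (2*v - 2) dv
  For the z component: f_3(F) = u^2 + 2*u*v + 2*v; d F_3 = (2) du + (3) dv
Combining and collecting du, dv coefficients:
  coeff of du: 2*u^2 + 4*u*v + 2*u + 6*v
  coeff of dv: 3*u^2 + 6*u*v + 2*u + 6*v^3 - 18*v^2 + 18*v + 2
F^* omega = (2*u^2 + 4*u*v + 2*u + 6*v) du + (3*u^2 + 6*u*v + 2*u + 6*v^3 - 18*v^2 + 18*v + 2) dv.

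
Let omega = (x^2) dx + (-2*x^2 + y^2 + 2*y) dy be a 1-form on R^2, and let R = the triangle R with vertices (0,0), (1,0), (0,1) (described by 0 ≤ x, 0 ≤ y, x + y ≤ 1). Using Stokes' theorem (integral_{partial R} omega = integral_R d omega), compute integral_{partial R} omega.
integral_(partial R) omega = -2/3

Stokes: integral_partial_R omega = integral_R d omega with d omega = (∂Q/∂x - ∂P/∂y) dx ∧ dy.
  ∂Q/∂x = -4*x
  ∂P/∂y = 0
  integrand = ∂Q/∂x - ∂P/∂y = -4*x.
Integrating over R: integral_0^1 integral_0^{1-x} (-4*x) dy dx = -2/3.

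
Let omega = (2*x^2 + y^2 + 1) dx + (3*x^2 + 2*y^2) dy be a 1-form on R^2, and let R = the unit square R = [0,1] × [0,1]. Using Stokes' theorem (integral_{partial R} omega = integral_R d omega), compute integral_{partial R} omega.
integral_(partial R) omega = 2

Stokes: integral_partial_R omega = integral_R d omega with d omega = (∂Q/∂x - ∂P/∂y) dx ∧ dy.
  ∂Q/∂x = 6*x
  ∂P/∂y = 2*y
  integrand = ∂Q/∂x - ∂P/∂y = 6*x - 2*y.
Integrating over R: integral_0^1 integral_0^1 (6*x - 2*y) dx dy = 2.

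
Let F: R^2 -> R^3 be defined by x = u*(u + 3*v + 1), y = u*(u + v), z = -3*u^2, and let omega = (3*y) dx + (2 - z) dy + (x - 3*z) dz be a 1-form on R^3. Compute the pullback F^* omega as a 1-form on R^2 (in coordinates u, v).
F^* omega = (-48*u^3 - 3*u^2 + 9*u*v^2 + 3*u*v + 4*u + 2*v) du + (u*(12*u^2 + 9*u*v + 2)) dv

Using F^*(f dg) = (f ∘ F) d(g ∘ F), substitute each coordinate x_i by F_i(u, v) in f_i, and replace dx_i by d F_i = (∂F_i/∂u) du + (∂F_i/∂v) dv.
  For the x component: f_1(F) = 3*u*(u + v); d F_1 = (2*u + 3*v + 1) du + (3*u) dv
  For the y component: f_2(F) = 3*u^2 + 2; d F_2 = (2*u + v) du + (u) dv
  For the z component: f_3(F) = u*(10*u + 3*v + 1); d F_3 = (-6*u) du + (0) dv
Combining and collecting du, dv coefficients:
  coeff of du: -48*u^3 - 3*u^2 + 9*u*v^2 + 3*u*v + 4*u + 2*v
  coeff of dv: u*(12*u^2 + 9*u*v + 2)
F^* omega = (-48*u^3 - 3*u^2 + 9*u*v^2 + 3*u*v + 4*u + 2*v) du + (u*(12*u^2 + 9*u*v + 2)) dv.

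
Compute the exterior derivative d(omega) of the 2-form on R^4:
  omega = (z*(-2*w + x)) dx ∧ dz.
d(omega) = (-2*z) dx ∧ dz ∧ dw

For a 2-form omega = sum_{i<j} g_{ij} dx_i ∧ dx_j, the exterior derivative is
  d(omega) = sum_{i<j} d(g_{ij}) ∧ dx_i ∧ dx_j = sum_{i<j, k} (∂g_{ij}/∂x_k) dx_k ∧ dx_i ∧ dx_j.
Expand each term, using dx_k ∧ dx_i ∧ dx_j = sgn(permutation) dx_{(a)} ∧ dx_{(b)} ∧ dx_{(c)} with (a < b < c) sorted:
  d(z*(-2*w + x)) includes (∂/∂w)(z*(-2*w + x)) dw = (-2*z) dw, which multiplied by dx ∧ dz gives (-2*z) dx ∧ dz ∧ dw
Collecting like 3-forms: d(omega) = (-2*z) dx ∧ dz ∧ dw.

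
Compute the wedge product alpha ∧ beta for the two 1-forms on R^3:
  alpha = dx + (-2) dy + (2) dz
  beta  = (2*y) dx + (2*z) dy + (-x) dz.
alpha ∧ beta = (4*y + 2*z) dx ∧ dy + (-x - 4*y) dx ∧ dz + (2*x - 4*z) dy ∧ dz

Distribute the wedge, using dx_i ∧ dx_j = -dx_j ∧ dx_i and dx_i ∧ dx_i = 0. For each pair (i, j) with i < j, the coefficient of dx_i ∧ dx_j in alpha ∧ beta is (alpha_i * beta_j - alpha_j * beta_i). Collecting: alpha ∧ beta = (4*y + 2*z) dx ∧ dy + (-x - 4*y) dx ∧ dz + (2*x - 4*z) dy ∧ dz.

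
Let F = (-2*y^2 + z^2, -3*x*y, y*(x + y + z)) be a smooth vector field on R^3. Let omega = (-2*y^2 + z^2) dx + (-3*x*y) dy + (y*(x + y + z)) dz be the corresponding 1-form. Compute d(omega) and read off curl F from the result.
d(omega) = (x + 2*y + z) dy ∧ dz + (-y + 2*z) dz ∧ dx + (y) dx ∧ dy; curl F = (x + 2*y + z, -y + 2*z, y)

d omega = sum_{i<j} (∂f_j/∂x_i - ∂f_i/∂x_j) dx_i ∧ dx_j. Under the identification (dy ∧ dz, dz ∧ dx, dx ∧ dy) ↔ (e_x, e_y, e_z), the coefficients are exactly the components of curl F. Compute:
  ∂R/∂y - ∂Q/∂z = (x + 2*y + z) - (0) = x + 2*y + z
  ∂P/∂z - ∂R/∂x = (2*z) - (y) = -y + 2*z
  ∂Q/∂x - ∂P/∂y = (-3*y) - (-4*y) = y.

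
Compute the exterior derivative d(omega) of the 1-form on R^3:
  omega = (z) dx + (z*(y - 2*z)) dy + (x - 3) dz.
d(omega) = (-y + 4*z) dy ∧ dz

For a 1-form omega = sum_i f_i dx_i, the exterior derivative is
  d(omega) = sum_{i < j} (∂f_j/∂x_i - ∂f_i/∂x_j) dx_i ∧ dx_j.
  coefficient of dy ∧ dz: ∂f_3/∂y - ∂f_2/∂z = ∂(x - 3)/∂y - ∂(z*(y - 2*z))/∂z = -y + 4*z
Assembling: d(omega) = (-y + 4*z) dy ∧ dz.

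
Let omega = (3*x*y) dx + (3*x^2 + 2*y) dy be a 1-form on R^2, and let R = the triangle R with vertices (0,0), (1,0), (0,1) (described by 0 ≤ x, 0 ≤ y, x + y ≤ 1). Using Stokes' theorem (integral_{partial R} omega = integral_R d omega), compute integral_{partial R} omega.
integral_(partial R) omega = 1/2

Stokes: integral_partial_R omega = integral_R d omega with d omega = (∂Q/∂x - ∂P/∂y) dx ∧ dy.
  ∂Q/∂x = 6*x
  ∂P/∂y = 3*x
  integrand = ∂Q/∂x - ∂P/∂y = 3*x.
Integrating over R: integral_0^1 integral_0^{1-x} (3*x) dy dx = 1/2.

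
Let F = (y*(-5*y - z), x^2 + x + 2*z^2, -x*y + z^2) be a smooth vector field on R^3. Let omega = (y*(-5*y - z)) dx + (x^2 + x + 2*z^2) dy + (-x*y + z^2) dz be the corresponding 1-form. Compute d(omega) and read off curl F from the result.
d(omega) = (-x - 4*z) dy ∧ dz + (0) dz ∧ dx + (2*x + 10*y + z + 1) dx ∧ dy; curl F = (-x - 4*z, 0, 2*x + 10*y + z + 1)

d omega = sum_{i<j} (∂f_j/∂x_i - ∂f_i/∂x_j) dx_i ∧ dx_j. Under the identification (dy ∧ dz, dz ∧ dx, dx ∧ dy) ↔ (e_x, e_y, e_z), the coefficients are exactly the components of curl F. Compute:
  ∂R/∂y - ∂Q/∂z = (-x) - (4*z) = -x - 4*z
  ∂P/∂z - ∂R/∂x = (-y) - (-y) = 0
  ∂Q/∂x - ∂P/∂y = (2*x + 1) - (-10*y - z) = 2*x + 10*y + z + 1.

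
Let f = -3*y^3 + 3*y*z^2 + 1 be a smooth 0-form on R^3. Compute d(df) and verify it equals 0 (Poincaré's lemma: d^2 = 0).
d(df) = 0

Step 1: df = sum_i (∂f/∂x_i) dx_i = (0) dx + (-9*y^2 + 3*z^2) dy + (6*y*z) dz.
Step 2: Apply d again. Using the 1-form formula, the coefficient of dx ∧ dy in d(df) is ∂^2 f/∂x ∂y - ∂^2 f/∂y ∂x = (0) - (0) = 0 (equality of mixed partials for smooth f).
Similarly for dx ∧ dz and dy ∧ dz — all coefficients vanish. So d(df) = 0.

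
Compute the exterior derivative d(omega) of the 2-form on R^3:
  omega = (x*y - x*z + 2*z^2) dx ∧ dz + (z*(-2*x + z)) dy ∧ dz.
d(omega) = (-x - 2*z) dx ∧ dy ∧ dz

For a 2-form omega = sum_{i<j} g_{ij} dx_i ∧ dx_j, the exterior derivative is
  d(omega) = sum_{i<j} d(g_{ij}) ∧ dx_i ∧ dx_j = sum_{i<j, k} (∂g_{ij}/∂x_k) dx_k ∧ dx_i ∧ dx_j.
Expand each term, using dx_k ∧ dx_i ∧ dx_j = sgn(permutation) dx_{(a)} ∧ dx_{(b)} ∧ dx_{(c)} with (a < b < c) sorted:
  d(x*y - x*z + 2*z^2) includes (∂/∂y)(x*y - x*z + 2*z^2) dy = (x) dy, which multiplied by dx ∧ dz gives (-x) dx ∧ dy ∧ dz
  d(z*(-2*x + z)) includes (∂/∂x)(z*(-2*x + z)) dx = (-2*z) dx, which multiplied by dy ∧ dz gives (-2*z) dx ∧ dy ∧ dz
Collecting like 3-forms: d(omega) = (-x - 2*z) dx ∧ dy ∧ dz.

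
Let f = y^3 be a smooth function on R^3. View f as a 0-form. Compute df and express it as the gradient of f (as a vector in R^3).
df = (0) dx + (3*y^2) dy + (0) dz; grad f = (0, 3*y^2, 0)

For a 0-form f, d f = (∂f/∂x) dx + (∂f/∂y) dy + (∂f/∂z) dz. The components of the vector representation are exactly the entries of grad f in Cartesian coordinates:
  ∂f/∂x = 0
  ∂f/∂y = 3*y^2
  ∂f/∂z = 0.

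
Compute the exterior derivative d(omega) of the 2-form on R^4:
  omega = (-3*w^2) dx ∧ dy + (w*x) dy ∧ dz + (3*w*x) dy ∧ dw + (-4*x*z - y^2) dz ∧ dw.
d(omega) = (-3*w) dx ∧ dy ∧ dw + (w) dx ∧ dy ∧ dz + (x - 2*y) dy ∧ dz ∧ dw + (-4*z) dx ∧ dz ∧ dw

For a 2-form omega = sum_{i<j} g_{ij} dx_i ∧ dx_j, the exterior derivative is
  d(omega) = sum_{i<j} d(g_{ij}) ∧ dx_i ∧ dx_j = sum_{i<j, k} (∂g_{ij}/∂x_k) dx_k ∧ dx_i ∧ dx_j.
Expand each term, using dx_k ∧ dx_i ∧ dx_j = sgn(permutation) dx_{(a)} ∧ dx_{(b)} ∧ dx_{(c)} with (a < b < c) sorted:
  d(-3*w^2) includes (∂/∂w)(-3*w^2) dw = (-6*w) dw, which multiplied by dx ∧ dy gives (-6*w) dx ∧ dy ∧ dw
  d(w*x) includes (∂/∂x)(w*x) dx = (w) dx, which multiplied by dy ∧ dz gives (w) dx ∧ dy ∧ dz
  d(w*x) includes (∂/∂w)(w*x) dw = (x) dw, which multiplied by dy ∧ dz gives (x) dy ∧ dz ∧ dw
  d(3*w*x) includes (∂/∂x)(3*w*x) dx = (3*w) dx, which multiplied by dy ∧ dw gives (3*w) dx ∧ dy ∧ dw
  d(-4*x*z - y^2) includes (∂/∂x)(-4*x*z - y^2) dx = (-4*z) dx, which multiplied by dz ∧ dw gives (-4*z) dx ∧ dz ∧ dw
  d(-4*x*z - y^2) includes (∂/∂y)(-4*x*z - y^2) dy = (-2*y) dy, which multiplied by dz ∧ dw gives (-2*y) dy ∧ dz ∧ dw
Collecting like 3-forms: d(omega) = (-3*w) dx ∧ dy ∧ dw + (w) dx ∧ dy ∧ dz + (x - 2*y) dy ∧ dz ∧ dw + (-4*z) dx ∧ dz ∧ dw.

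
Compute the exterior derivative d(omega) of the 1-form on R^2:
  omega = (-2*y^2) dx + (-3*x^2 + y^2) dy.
d(omega) = (-6*x + 4*y) dx ∧ dy

For a 1-form omega = sum_i f_i dx_i, the exterior derivative is
  d(omega) = sum_{i < j} (∂f_j/∂x_i - ∂f_i/∂x_j) dx_i ∧ dx_j.
  coefficient of dx ∧ dy: ∂f_2/∂x - ∂f_1/∂y = ∂(-3*x^2 + y^2)/∂x - ∂(-2*y^2)/∂y = -6*x + 4*y
Assembling: d(omega) = (-6*x + 4*y) dx ∧ dy.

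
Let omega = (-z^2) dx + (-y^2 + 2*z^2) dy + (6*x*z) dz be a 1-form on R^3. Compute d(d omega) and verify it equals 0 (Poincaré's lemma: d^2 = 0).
d(d omega) = 0

Step 1: d omega = sum_{i<j} (∂f_j/∂x_i - ∂f_i/∂x_j) dx_i ∧ dx_j:
  coeff of dx ∧ dy: 0
  coeff of dx ∧ dz: 8*z
  coeff of dy ∧ dz: -4*z
Step 2: Apply d again to each 2-form coefficient. The only possible 3-form in R^3 is dx ∧ dy ∧ dz, with coefficient
  ∂(coeff of dy∧dz)/∂x - ∂(coeff of dx∧dz)/∂y + ∂(coeff of dx∧dy)/∂z
  = ∂/∂x (-4*z) - ∂/∂y (8*z) + ∂/∂z (0).
Each of these terms simplifies to sums of mixed partials that cancel in pairs. The result is 0 (by equality of mixed partials for smooth functions — Schwarz / Clairaut).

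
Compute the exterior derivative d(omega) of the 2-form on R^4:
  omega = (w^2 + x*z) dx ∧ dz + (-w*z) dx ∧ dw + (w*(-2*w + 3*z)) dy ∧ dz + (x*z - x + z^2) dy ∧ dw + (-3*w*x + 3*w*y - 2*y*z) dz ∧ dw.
d(omega) = (-w - x - z) dy ∧ dz ∧ dw + (z - 1) dx ∧ dy ∧ dw

For a 2-form omega = sum_{i<j} g_{ij} dx_i ∧ dx_j, the exterior derivative is
  d(omega) = sum_{i<j} d(g_{ij}) ∧ dx_i ∧ dx_j = sum_{i<j, k} (∂g_{ij}/∂x_k) dx_k ∧ dx_i ∧ dx_j.
Expand each term, using dx_k ∧ dx_i ∧ dx_j = sgn(permutation) dx_{(a)} ∧ dx_{(b)} ∧ dx_{(c)} with (a < b < c) sorted:
  d(w^2 + x*z) includes (∂/∂w)(w^2 + x*z) dw = (2*w) dw, which multiplied by dx ∧ dz gives (2*w) dx ∧ dz ∧ dw
  d(-w*z) includes (∂/∂z)(-w*z) dz = (-w) dz, which multiplied by dx ∧ dw gives (w) dx ∧ dz ∧ dw
  d(w*(-2*w + 3*z)) includes (∂/∂w)(w*(-2*w + 3*z)) dw = (-4*w + 3*z) dw, which multiplied by dy ∧ dz gives (-4*w + 3*z) dy ∧ dz ∧ dw
  d(x*z - x + z^2) includes (∂/∂x)(x*z - x + z^2) dx = (z - 1) dx, which multiplied by dy ∧ dw gives (z - 1) dx ∧ dy ∧ dw
  d(x*z - x + z^2) includes (∂/∂z)(x*z - x + z^2) dz = (x + 2*z) dz, which multiplied by dy ∧ dw gives (-x - 2*z) dy ∧ dz ∧ dw
  d(-3*w*x + 3*w*y - 2*y*z) includes (∂/∂x)(-3*w*x + 3*w*y - 2*y*z) dx = (-3*w) dx, which multiplied by dz ∧ dw gives (-3*w) dx ∧ dz ∧ dw
  d(-3*w*x + 3*w*y - 2*y*z) includes (∂/∂y)(-3*w*x + 3*w*y - 2*y*z) dy = (3*w - 2*z) dy, which multiplied by dz ∧ dw gives (3*w - 2*z) dy ∧ dz ∧ dw
Collecting like 3-forms: d(omega) = (-w - x - z) dy ∧ dz ∧ dw + (z - 1) dx ∧ dy ∧ dw.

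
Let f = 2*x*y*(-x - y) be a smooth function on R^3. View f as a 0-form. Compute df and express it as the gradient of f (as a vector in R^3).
df = (2*y*(-2*x - y)) dx + (2*x*(-x - 2*y)) dy + (0) dz; grad f = (2*y*(-2*x - y), 2*x*(-x - 2*y), 0)

For a 0-form f, d f = (∂f/∂x) dx + (∂f/∂y) dy + (∂f/∂z) dz. The components of the vector representation are exactly the entries of grad f in Cartesian coordinates:
  ∂f/∂x = 2*y*(-2*x - y)
  ∂f/∂y = 2*x*(-x - 2*y)
  ∂f/∂z = 0.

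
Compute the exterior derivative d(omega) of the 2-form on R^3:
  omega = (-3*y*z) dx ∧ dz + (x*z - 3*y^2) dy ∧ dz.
d(omega) = (4*z) dx ∧ dy ∧ dz

For a 2-form omega = sum_{i<j} g_{ij} dx_i ∧ dx_j, the exterior derivative is
  d(omega) = sum_{i<j} d(g_{ij}) ∧ dx_i ∧ dx_j = sum_{i<j, k} (∂g_{ij}/∂x_k) dx_k ∧ dx_i ∧ dx_j.
Expand each term, using dx_k ∧ dx_i ∧ dx_j = sgn(permutation) dx_{(a)} ∧ dx_{(b)} ∧ dx_{(c)} with (a < b < c) sorted:
  d(-3*y*z) includes (∂/∂y)(-3*y*z) dy = (-3*z) dy, which multiplied by dx ∧ dz gives (3*z) dx ∧ dy ∧ dz
  d(x*z - 3*y^2) includes (∂/∂x)(x*z - 3*y^2) dx = (z) dx, which multiplied by dy ∧ dz gives (z) dx ∧ dy ∧ dz
Collecting like 3-forms: d(omega) = (4*z) dx ∧ dy ∧ dz.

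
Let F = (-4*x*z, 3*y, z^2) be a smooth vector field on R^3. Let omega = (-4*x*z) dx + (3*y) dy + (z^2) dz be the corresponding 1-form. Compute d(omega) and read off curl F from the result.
d(omega) = (0) dy ∧ dz + (-4*x) dz ∧ dx + (0) dx ∧ dy; curl F = (0, -4*x, 0)

d omega = sum_{i<j} (∂f_j/∂x_i - ∂f_i/∂x_j) dx_i ∧ dx_j. Under the identification (dy ∧ dz, dz ∧ dx, dx ∧ dy) ↔ (e_x, e_y, e_z), the coefficients are exactly the components of curl F. Compute:
  ∂R/∂y - ∂Q/∂z = (0) - (0) = 0
  ∂P/∂z - ∂R/∂x = (-4*x) - (0) = -4*x
  ∂Q/∂x - ∂P/∂y = (0) - (0) = 0.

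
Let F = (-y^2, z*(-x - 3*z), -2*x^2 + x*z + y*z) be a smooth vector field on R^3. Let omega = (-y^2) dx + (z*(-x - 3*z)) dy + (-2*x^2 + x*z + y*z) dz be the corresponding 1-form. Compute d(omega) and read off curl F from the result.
d(omega) = (x + 7*z) dy ∧ dz + (4*x - z) dz ∧ dx + (2*y - z) dx ∧ dy; curl F = (x + 7*z, 4*x - z, 2*y - z)

d omega = sum_{i<j} (∂f_j/∂x_i - ∂f_i/∂x_j) dx_i ∧ dx_j. Under the identification (dy ∧ dz, dz ∧ dx, dx ∧ dy) ↔ (e_x, e_y, e_z), the coefficients are exactly the components of curl F. Compute:
  ∂R/∂y - ∂Q/∂z = (z) - (-x - 6*z) = x + 7*z
  ∂P/∂z - ∂R/∂x = (0) - (-4*x + z) = 4*x - z
  ∂Q/∂x - ∂P/∂y = (-z) - (-2*y) = 2*y - z.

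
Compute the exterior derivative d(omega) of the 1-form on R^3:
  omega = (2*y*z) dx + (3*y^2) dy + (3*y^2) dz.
d(omega) = (-2*z) dx ∧ dy + (-2*y) dx ∧ dz + (6*y) dy ∧ dz

For a 1-form omega = sum_i f_i dx_i, the exterior derivative is
  d(omega) = sum_{i < j} (∂f_j/∂x_i - ∂f_i/∂x_j) dx_i ∧ dx_j.
  coefficient of dx ∧ dy: ∂f_2/∂x - ∂f_1/∂y = ∂(3*y^2)/∂x - ∂(2*y*z)/∂y = -2*z
  coefficient of dx ∧ dz: ∂f_3/∂x - ∂f_1/∂z = ∂(3*y^2)/∂x - ∂(2*y*z)/∂z = -2*y
  coefficient of dy ∧ dz: ∂f_3/∂y - ∂f_2/∂z = ∂(3*y^2)/∂y - ∂(3*y^2)/∂z = 6*y
Assembling: d(omega) = (-2*z) dx ∧ dy + (-2*y) dx ∧ dz + (6*y) dy ∧ dz.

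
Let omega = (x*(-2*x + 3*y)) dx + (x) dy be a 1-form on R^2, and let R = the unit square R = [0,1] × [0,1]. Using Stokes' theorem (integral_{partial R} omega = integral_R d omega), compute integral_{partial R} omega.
integral_(partial R) omega = -1/2

Stokes: integral_partial_R omega = integral_R d omega with d omega = (∂Q/∂x - ∂P/∂y) dx ∧ dy.
  ∂Q/∂x = 1
  ∂P/∂y = 3*x
  integrand = ∂Q/∂x - ∂P/∂y = 1 - 3*x.
Integrating over R: integral_0^1 integral_0^1 (1 - 3*x) dx dy = -1/2.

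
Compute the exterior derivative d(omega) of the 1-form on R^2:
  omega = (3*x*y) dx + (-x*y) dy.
d(omega) = (-3*x - y) dx ∧ dy

For a 1-form omega = sum_i f_i dx_i, the exterior derivative is
  d(omega) = sum_{i < j} (∂f_j/∂x_i - ∂f_i/∂x_j) dx_i ∧ dx_j.
  coefficient of dx ∧ dy: ∂f_2/∂x - ∂f_1/∂y = ∂(-x*y)/∂x - ∂(3*x*y)/∂y = -3*x - y
Assembling: d(omega) = (-3*x - y) dx ∧ dy.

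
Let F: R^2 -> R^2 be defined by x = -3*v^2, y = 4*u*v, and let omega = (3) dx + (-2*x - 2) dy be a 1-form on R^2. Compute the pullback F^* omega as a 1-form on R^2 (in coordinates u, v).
F^* omega = (24*v^3 - 8*v) du + (24*u*v^2 - 8*u - 18*v) dv

Using F^*(f dg) = (f ∘ F) d(g ∘ F), substitute each coordinate x_i by F_i(u, v) in f_i, and replace dx_i by d F_i = (∂F_i/∂u) du + (∂F_i/∂v) dv.
  For the x component: f_1(F) = 3; d F_1 = (0) du + (-6*v) dv
  For the y component: f_2(F) = 6*v^2 - 2; d F_2 = (4*v) du + (4*u) dv
Combining and collecting du, dv coefficients:
  coeff of du: 24*v^3 - 8*v
  coeff of dv: 24*u*v^2 - 8*u - 18*v
F^* omega = (24*v^3 - 8*v) du + (24*u*v^2 - 8*u - 18*v) dv.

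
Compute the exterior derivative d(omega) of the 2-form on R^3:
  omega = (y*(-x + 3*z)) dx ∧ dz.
d(omega) = (x - 3*z) dx ∧ dy ∧ dz

For a 2-form omega = sum_{i<j} g_{ij} dx_i ∧ dx_j, the exterior derivative is
  d(omega) = sum_{i<j} d(g_{ij}) ∧ dx_i ∧ dx_j = sum_{i<j, k} (∂g_{ij}/∂x_k) dx_k ∧ dx_i ∧ dx_j.
Expand each term, using dx_k ∧ dx_i ∧ dx_j = sgn(permutation) dx_{(a)} ∧ dx_{(b)} ∧ dx_{(c)} with (a < b < c) sorted:
  d(y*(-x + 3*z)) includes (∂/∂y)(y*(-x + 3*z)) dy = (-x + 3*z) dy, which multiplied by dx ∧ dz gives (x - 3*z) dx ∧ dy ∧ dz
Collecting like 3-forms: d(omega) = (x - 3*z) dx ∧ dy ∧ dz.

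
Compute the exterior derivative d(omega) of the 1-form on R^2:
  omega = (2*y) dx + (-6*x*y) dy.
d(omega) = (-6*y - 2) dx ∧ dy

For a 1-form omega = sum_i f_i dx_i, the exterior derivative is
  d(omega) = sum_{i < j} (∂f_j/∂x_i - ∂f_i/∂x_j) dx_i ∧ dx_j.
  coefficient of dx ∧ dy: ∂f_2/∂x - ∂f_1/∂y = ∂(-6*x*y)/∂x - ∂(2*y)/∂y = -6*y - 2
Assembling: d(omega) = (-6*y - 2) dx ∧ dy.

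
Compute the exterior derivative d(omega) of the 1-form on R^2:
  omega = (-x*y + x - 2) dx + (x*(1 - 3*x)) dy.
d(omega) = (1 - 5*x) dx ∧ dy

For a 1-form omega = sum_i f_i dx_i, the exterior derivative is
  d(omega) = sum_{i < j} (∂f_j/∂x_i - ∂f_i/∂x_j) dx_i ∧ dx_j.
  coefficient of dx ∧ dy: ∂f_2/∂x - ∂f_1/∂y = ∂(x*(1 - 3*x))/∂x - ∂(-x*y + x - 2)/∂y = 1 - 5*x
Assembling: d(omega) = (1 - 5*x) dx ∧ dy.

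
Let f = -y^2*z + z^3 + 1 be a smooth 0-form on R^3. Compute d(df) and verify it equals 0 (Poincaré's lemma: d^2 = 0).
d(df) = 0

Step 1: df = sum_i (∂f/∂x_i) dx_i = (0) dx + (-2*y*z) dy + (-y^2 + 3*z^2) dz.
Step 2: Apply d again. Using the 1-form formula, the coefficient of dx ∧ dy in d(df) is ∂^2 f/∂x ∂y - ∂^2 f/∂y ∂x = (0) - (0) = 0 (equality of mixed partials for smooth f).
Similarly for dx ∧ dz and dy ∧ dz — all coefficients vanish. So d(df) = 0.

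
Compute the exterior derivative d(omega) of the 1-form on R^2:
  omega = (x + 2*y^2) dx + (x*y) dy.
d(omega) = (-3*y) dx ∧ dy

For a 1-form omega = sum_i f_i dx_i, the exterior derivative is
  d(omega) = sum_{i < j} (∂f_j/∂x_i - ∂f_i/∂x_j) dx_i ∧ dx_j.
  coefficient of dx ∧ dy: ∂f_2/∂x - ∂f_1/∂y = ∂(x*y)/∂x - ∂(x + 2*y^2)/∂y = -3*y
Assembling: d(omega) = (-3*y) dx ∧ dy.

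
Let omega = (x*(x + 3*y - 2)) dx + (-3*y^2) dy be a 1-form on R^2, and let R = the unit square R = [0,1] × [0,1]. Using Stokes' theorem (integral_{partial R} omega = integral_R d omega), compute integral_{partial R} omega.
integral_(partial R) omega = -3/2

Stokes: integral_partial_R omega = integral_R d omega with d omega = (∂Q/∂x - ∂P/∂y) dx ∧ dy.
  ∂Q/∂x = 0
  ∂P/∂y = 3*x
  integrand = ∂Q/∂x - ∂P/∂y = -3*x.
Integrating over R: integral_0^1 integral_0^1 (-3*x) dx dy = -3/2.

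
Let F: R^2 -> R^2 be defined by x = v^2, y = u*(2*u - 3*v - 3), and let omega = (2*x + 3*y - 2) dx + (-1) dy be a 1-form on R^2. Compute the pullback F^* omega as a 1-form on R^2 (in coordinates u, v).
F^* omega = (-4*u + 3*v + 3) du + (12*u^2*v - 18*u*v^2 - 18*u*v + 3*u + 4*v^3 - 4*v) dv

Using F^*(f dg) = (f ∘ F) d(g ∘ F), substitute each coordinate x_i by F_i(u, v) in f_i, and replace dx_i by d F_i = (∂F_i/∂u) du + (∂F_i/∂v) dv.
  For the x component: f_1(F) = 6*u^2 - 9*u*v - 9*u + 2*v^2 - 2; d F_1 = (0) du + (2*v) dv
  For the y component: f_2(F) = -1; d F_2 = (4*u - 3*v - 3) du + (-3*u) dv
Combining and collecting du, dv coefficients:
  coeff of du: -4*u + 3*v + 3
  coeff of dv: 12*u^2*v - 18*u*v^2 - 18*u*v + 3*u + 4*v^3 - 4*v
F^* omega = (-4*u + 3*v + 3) du + (12*u^2*v - 18*u*v^2 - 18*u*v + 3*u + 4*v^3 - 4*v) dv.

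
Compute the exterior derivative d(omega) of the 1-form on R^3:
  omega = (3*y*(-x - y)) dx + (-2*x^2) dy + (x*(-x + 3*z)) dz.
d(omega) = (-x + 6*y) dx ∧ dy + (-2*x + 3*z) dx ∧ dz

For a 1-form omega = sum_i f_i dx_i, the exterior derivative is
  d(omega) = sum_{i < j} (∂f_j/∂x_i - ∂f_i/∂x_j) dx_i ∧ dx_j.
  coefficient of dx ∧ dy: ∂f_2/∂x - ∂f_1/∂y = ∂(-2*x^2)/∂x - ∂(3*y*(-x - y))/∂y = -x + 6*y
  coefficient of dx ∧ dz: ∂f_3/∂x - ∂f_1/∂z = ∂(x*(-x + 3*z))/∂x - ∂(3*y*(-x - y))/∂z = -2*x + 3*z
Assembling: d(omega) = (-x + 6*y) dx ∧ dy + (-2*x + 3*z) dx ∧ dz.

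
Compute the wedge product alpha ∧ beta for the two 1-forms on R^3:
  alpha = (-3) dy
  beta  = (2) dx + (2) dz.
alpha ∧ beta = (6) dx ∧ dy + (-6) dy ∧ dz

Distribute the wedge, using dx_i ∧ dx_j = -dx_j ∧ dx_i and dx_i ∧ dx_i = 0. For each pair (i, j) with i < j, the coefficient of dx_i ∧ dx_j in alpha ∧ beta is (alpha_i * beta_j - alpha_j * beta_i). Collecting: alpha ∧ beta = (6) dx ∧ dy + (-6) dy ∧ dz.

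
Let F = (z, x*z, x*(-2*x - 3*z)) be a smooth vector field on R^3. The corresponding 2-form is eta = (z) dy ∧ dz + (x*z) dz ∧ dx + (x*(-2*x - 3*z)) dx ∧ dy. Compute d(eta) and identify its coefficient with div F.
d(eta) = (-3*x) dx ∧ dy ∧ dz; div F = -3*x

For a 2-form in R^3 of the form above, applying d gives a 3-form with coefficient ∂P/∂x + ∂Q/∂y + ∂R/∂z:
  ∂P/∂x = 0
  ∂Q/∂y = 0
  ∂R/∂z = -3*x
Sum = -3*x, which is exactly div F.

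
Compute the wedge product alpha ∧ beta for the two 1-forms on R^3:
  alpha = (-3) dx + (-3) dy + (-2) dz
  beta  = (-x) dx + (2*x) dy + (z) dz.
alpha ∧ beta = (-9*x) dx ∧ dy + (-2*x - 3*z) dx ∧ dz + (4*x - 3*z) dy ∧ dz

Distribute the wedge, using dx_i ∧ dx_j = -dx_j ∧ dx_i and dx_i ∧ dx_i = 0. For each pair (i, j) with i < j, the coefficient of dx_i ∧ dx_j in alpha ∧ beta is (alpha_i * beta_j - alpha_j * beta_i). Collecting: alpha ∧ beta = (-9*x) dx ∧ dy + (-2*x - 3*z) dx ∧ dz + (4*x - 3*z) dy ∧ dz.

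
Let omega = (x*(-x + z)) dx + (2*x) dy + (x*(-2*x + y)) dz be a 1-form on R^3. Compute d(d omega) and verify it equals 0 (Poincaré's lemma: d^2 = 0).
d(d omega) = 0

Step 1: d omega = sum_{i<j} (∂f_j/∂x_i - ∂f_i/∂x_j) dx_i ∧ dx_j:
  coeff of dx ∧ dy: 2
  coeff of dx ∧ dz: -5*x + y
  coeff of dy ∧ dz: x
Step 2: Apply d again to each 2-form coefficient. The only possible 3-form in R^3 is dx ∧ dy ∧ dz, with coefficient
  ∂(coeff of dy∧dz)/∂x - ∂(coeff of dx∧dz)/∂y + ∂(coeff of dx∧dy)/∂z
  = ∂/∂x (x) - ∂/∂y (-5*x + y) + ∂/∂z (2).
Each of these terms simplifies to sums of mixed partials that cancel in pairs. The result is 0 (by equality of mixed partials for smooth functions — Schwarz / Clairaut).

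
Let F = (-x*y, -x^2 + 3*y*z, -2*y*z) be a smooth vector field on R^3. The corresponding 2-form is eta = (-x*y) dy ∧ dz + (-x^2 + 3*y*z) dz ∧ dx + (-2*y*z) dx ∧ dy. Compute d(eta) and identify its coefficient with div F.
d(eta) = (-3*y + 3*z) dx ∧ dy ∧ dz; div F = -3*y + 3*z

For a 2-form in R^3 of the form above, applying d gives a 3-form with coefficient ∂P/∂x + ∂Q/∂y + ∂R/∂z:
  ∂P/∂x = -y
  ∂Q/∂y = 3*z
  ∂R/∂z = -2*y
Sum = -3*y + 3*z, which is exactly div F.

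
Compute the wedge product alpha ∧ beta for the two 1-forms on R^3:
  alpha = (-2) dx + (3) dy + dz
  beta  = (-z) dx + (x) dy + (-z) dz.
alpha ∧ beta = (-2*x + 3*z) dx ∧ dy + (3*z) dx ∧ dz + (-x - 3*z) dy ∧ dz

Distribute the wedge, using dx_i ∧ dx_j = -dx_j ∧ dx_i and dx_i ∧ dx_i = 0. For each pair (i, j) with i < j, the coefficient of dx_i ∧ dx_j in alpha ∧ beta is (alpha_i * beta_j - alpha_j * beta_i). Collecting: alpha ∧ beta = (-2*x + 3*z) dx ∧ dy + (3*z) dx ∧ dz + (-x - 3*z) dy ∧ dz.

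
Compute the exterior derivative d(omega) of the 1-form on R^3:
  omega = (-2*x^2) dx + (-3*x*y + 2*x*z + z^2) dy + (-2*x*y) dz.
d(omega) = (-3*y + 2*z) dx ∧ dy + (-2*y) dx ∧ dz + (-4*x - 2*z) dy ∧ dz

For a 1-form omega = sum_i f_i dx_i, the exterior derivative is
  d(omega) = sum_{i < j} (∂f_j/∂x_i - ∂f_i/∂x_j) dx_i ∧ dx_j.
  coefficient of dx ∧ dy: ∂f_2/∂x - ∂f_1/∂y = ∂(-3*x*y + 2*x*z + z^2)/∂x - ∂(-2*x^2)/∂y = -3*y + 2*z
  coefficient of dx ∧ dz: ∂f_3/∂x - ∂f_1/∂z = ∂(-2*x*y)/∂x - ∂(-2*x^2)/∂z = -2*y
  coefficient of dy ∧ dz: ∂f_3/∂y - ∂f_2/∂z = ∂(-2*x*y)/∂y - ∂(-3*x*y + 2*x*z + z^2)/∂z = -4*x - 2*z
Assembling: d(omega) = (-3*y + 2*z) dx ∧ dy + (-2*y) dx ∧ dz + (-4*x - 2*z) dy ∧ dz.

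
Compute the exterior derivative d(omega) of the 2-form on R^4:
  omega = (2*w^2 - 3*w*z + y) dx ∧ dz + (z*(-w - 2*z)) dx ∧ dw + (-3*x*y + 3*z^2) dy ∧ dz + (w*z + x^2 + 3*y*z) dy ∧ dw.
d(omega) = (-3*y - 1) dx ∧ dy ∧ dz + (5*w + z) dx ∧ dz ∧ dw + (2*x) dx ∧ dy ∧ dw + (-w - 3*y) dy ∧ dz ∧ dw

For a 2-form omega = sum_{i<j} g_{ij} dx_i ∧ dx_j, the exterior derivative is
  d(omega) = sum_{i<j} d(g_{ij}) ∧ dx_i ∧ dx_j = sum_{i<j, k} (∂g_{ij}/∂x_k) dx_k ∧ dx_i ∧ dx_j.
Expand each term, using dx_k ∧ dx_i ∧ dx_j = sgn(permutation) dx_{(a)} ∧ dx_{(b)} ∧ dx_{(c)} with (a < b < c) sorted:
  d(2*w^2 - 3*w*z + y) includes (∂/∂y)(2*w^2 - 3*w*z + y) dy = (1) dy, which multiplied by dx ∧ dz gives (-1) dx ∧ dy ∧ dz
  d(2*w^2 - 3*w*z + y) includes (∂/∂w)(2*w^2 - 3*w*z + y) dw = (4*w - 3*z) dw, which multiplied by dx ∧ dz gives (4*w - 3*z) dx ∧ dz ∧ dw
  d(z*(-w - 2*z)) includes (∂/∂z)(z*(-w - 2*z)) dz = (-w - 4*z) dz, which multiplied by dx ∧ dw gives (w + 4*z) dx ∧ dz ∧ dw
  d(-3*x*y + 3*z^2) includes (∂/∂x)(-3*x*y + 3*z^2) dx = (-3*y) dx, which multiplied by dy ∧ dz gives (-3*y) dx ∧ dy ∧ dz
  d(w*z + x^2 + 3*y*z) includes (∂/∂x)(w*z + x^2 + 3*y*z) dx = (2*x) dx, which multiplied by dy ∧ dw gives (2*x) dx ∧ dy ∧ dw
  d(w*z + x^2 + 3*y*z) includes (∂/∂z)(w*z + x^2 + 3*y*z) dz = (w + 3*y) dz, which multiplied by dy ∧ dw gives (-w - 3*y) dy ∧ dz ∧ dw
Collecting like 3-forms: d(omega) = (-3*y - 1) dx ∧ dy ∧ dz + (5*w + z) dx ∧ dz ∧ dw + (2*x) dx ∧ dy ∧ dw + (-w - 3*y) dy ∧ dz ∧ dw.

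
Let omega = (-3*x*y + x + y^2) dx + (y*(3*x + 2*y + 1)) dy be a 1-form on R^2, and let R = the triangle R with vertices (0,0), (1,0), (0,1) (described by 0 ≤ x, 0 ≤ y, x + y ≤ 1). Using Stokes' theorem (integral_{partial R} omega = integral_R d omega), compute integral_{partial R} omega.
integral_(partial R) omega = 2/3

Stokes: integral_partial_R omega = integral_R d omega with d omega = (∂Q/∂x - ∂P/∂y) dx ∧ dy.
  ∂Q/∂x = 3*y
  ∂P/∂y = -3*x + 2*y
  integrand = ∂Q/∂x - ∂P/∂y = 3*x + y.
Integrating over R: integral_0^1 integral_0^{1-x} (3*x + y) dy dx = 2/3.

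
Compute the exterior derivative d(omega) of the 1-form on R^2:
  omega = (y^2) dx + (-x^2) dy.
d(omega) = (-2*x - 2*y) dx ∧ dy

For a 1-form omega = sum_i f_i dx_i, the exterior derivative is
  d(omega) = sum_{i < j} (∂f_j/∂x_i - ∂f_i/∂x_j) dx_i ∧ dx_j.
  coefficient of dx ∧ dy: ∂f_2/∂x - ∂f_1/∂y = ∂(-x^2)/∂x - ∂(y^2)/∂y = -2*x - 2*y
Assembling: d(omega) = (-2*x - 2*y) dx ∧ dy.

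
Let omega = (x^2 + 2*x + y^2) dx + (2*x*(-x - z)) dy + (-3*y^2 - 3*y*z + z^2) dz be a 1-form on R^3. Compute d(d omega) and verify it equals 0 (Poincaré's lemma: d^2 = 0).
d(d omega) = 0

Step 1: d omega = sum_{i<j} (∂f_j/∂x_i - ∂f_i/∂x_j) dx_i ∧ dx_j:
  coeff of dx ∧ dy: -4*x - 2*y - 2*z
  coeff of dx ∧ dz: 0
  coeff of dy ∧ dz: 2*x - 6*y - 3*z
Step 2: Apply d again to each 2-form coefficient. The only possible 3-form in R^3 is dx ∧ dy ∧ dz, with coefficient
  ∂(coeff of dy∧dz)/∂x - ∂(coeff of dx∧dz)/∂y + ∂(coeff of dx∧dy)/∂z
  = ∂/∂x (2*x - 6*y - 3*z) - ∂/∂y (0) + ∂/∂z (-4*x - 2*y - 2*z).
Each of these terms simplifies to sums of mixed partials that cancel in pairs. The result is 0 (by equality of mixed partials for smooth functions — Schwarz / Clairaut).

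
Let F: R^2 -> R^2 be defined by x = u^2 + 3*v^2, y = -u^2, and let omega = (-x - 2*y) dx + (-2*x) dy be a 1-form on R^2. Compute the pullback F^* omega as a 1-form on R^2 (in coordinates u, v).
F^* omega = (6*u*(u^2 + v^2)) du + (6*v*(u^2 - 3*v^2)) dv

Using F^*(f dg) = (f ∘ F) d(g ∘ F), substitute each coordinate x_i by F_i(u, v) in f_i, and replace dx_i by d F_i = (∂F_i/∂u) du + (∂F_i/∂v) dv.
  For the x component: f_1(F) = u^2 - 3*v^2; d F_1 = (2*u) du + (6*v) dv
  For the y component: f_2(F) = -2*u^2 - 6*v^2; d F_2 = (-2*u) du + (0) dv
Combining and collecting du, dv coefficients:
  coeff of du: 6*u*(u^2 + v^2)
  coeff of dv: 6*v*(u^2 - 3*v^2)
F^* omega = (6*u*(u^2 + v^2)) du + (6*v*(u^2 - 3*v^2)) dv.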